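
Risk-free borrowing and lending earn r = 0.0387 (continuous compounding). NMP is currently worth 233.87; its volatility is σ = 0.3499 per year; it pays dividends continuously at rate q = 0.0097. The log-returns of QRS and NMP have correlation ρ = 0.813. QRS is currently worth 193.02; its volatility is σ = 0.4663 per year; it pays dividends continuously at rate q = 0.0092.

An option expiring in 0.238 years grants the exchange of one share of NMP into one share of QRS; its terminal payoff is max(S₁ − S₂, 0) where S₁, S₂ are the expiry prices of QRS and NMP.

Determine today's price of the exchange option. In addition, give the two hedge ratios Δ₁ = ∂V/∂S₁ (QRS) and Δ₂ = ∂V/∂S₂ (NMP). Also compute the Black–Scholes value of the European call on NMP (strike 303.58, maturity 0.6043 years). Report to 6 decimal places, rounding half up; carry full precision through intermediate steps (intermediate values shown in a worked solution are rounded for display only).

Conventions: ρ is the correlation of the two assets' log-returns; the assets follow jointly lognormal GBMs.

σ_eff = √(σ₁² + σ₂² − 2ρσ₁σ₂) = √(0.4663² + 0.3499² − 2·0.813·0.4663·0.3499) = 0.273075
d₁ = (ln(S₁/S₂) + (q₂ − q₁ + σ_eff²/2)T) / (σ_eff√T) = (ln(193.02/233.87) + (0.0097 − 0.0092 + 0.037285)·0.238) / 0.133221 = -1.373503
d₂ = d₁ − σ_eff√T = -1.373503 − 0.133221 = -1.506723
N(d₁) = 0.084798,  N(d₂) = 0.065941
V = S₁·e^{−q₁T}·N(d₁) − S₂·e^{−q₂T}·N(d₂) = 16.331921 − 15.386014 = 0.945906
Δ₁ = e^{−q₁T}·N(d₁) = 0.084613;  Δ₂ = −e^{−q₂T}·N(d₂) = -0.065789
[vanilla: NMP call K=303.58]
σ√T = 0.3499·√0.6043 = 0.272001
d₁ = (ln(S/K) + (r−q+σ²/2)T) / (σ√T) = (ln(233.87/303.58) + (0.0387−0.0097+0.3499²/2)·0.6043) / 0.272001 = (-0.260880 + 0.054517) / 0.272001 = -0.758685
d₂ = d₁ − σ√T = -0.758685 − 0.272001 = -1.030685
e^{−rT} = 0.976885
e^{−qT} = 0.994155
N(d₁) = 0.224021,  N(d₂) = 0.151344
price = S·e^{−qT}·N(d₁) − K·e^{−rT}·N(d₂) = 52.085500 − 44.883045 = 7.202455

exchange price = 0.945906
Δ1 = 0.084613
Δ2 = -0.065789
price(NMP call K=303.58) = 7.202455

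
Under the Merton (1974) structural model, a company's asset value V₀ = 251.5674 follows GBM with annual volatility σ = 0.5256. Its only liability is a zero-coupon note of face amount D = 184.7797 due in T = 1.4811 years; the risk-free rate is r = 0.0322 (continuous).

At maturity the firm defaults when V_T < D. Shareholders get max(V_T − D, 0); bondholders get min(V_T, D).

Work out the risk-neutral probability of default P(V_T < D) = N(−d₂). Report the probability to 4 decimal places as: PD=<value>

Equity is a call on the firm's assets struck at D = 184.7797:
d₁ = [ln(V₀/D) + (r + σ²/2)T] / (σ√T)
   = [ln(251.5674/184.7797) + (0.0322 + 0.5·0.5256²)·1.4811] / (0.5256·√1.4811)
   = [0.308547 + 0.252272] / 0.639658 = 0.876749
d₂ = d₁ − σ√T = 0.876749 − 0.639658 = 0.237091
risk-neutral PD = N(−d₂) = N(-0.237091) = 0.406293

PD=0.4063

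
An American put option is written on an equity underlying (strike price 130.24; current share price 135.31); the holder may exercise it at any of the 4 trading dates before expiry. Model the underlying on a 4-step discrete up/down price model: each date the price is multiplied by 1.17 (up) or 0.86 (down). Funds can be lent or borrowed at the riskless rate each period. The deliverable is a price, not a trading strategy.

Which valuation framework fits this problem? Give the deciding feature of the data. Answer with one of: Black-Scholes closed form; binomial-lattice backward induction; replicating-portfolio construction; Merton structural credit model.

Key observation: the put (strike 130.24 on spot 135.31) is American-style on a 4-step discrete price model, so the early-exercise decision at every node requires stepwise backward valuation — a closed form cannot price the exercise right.

framework: binomial-lattice backward induction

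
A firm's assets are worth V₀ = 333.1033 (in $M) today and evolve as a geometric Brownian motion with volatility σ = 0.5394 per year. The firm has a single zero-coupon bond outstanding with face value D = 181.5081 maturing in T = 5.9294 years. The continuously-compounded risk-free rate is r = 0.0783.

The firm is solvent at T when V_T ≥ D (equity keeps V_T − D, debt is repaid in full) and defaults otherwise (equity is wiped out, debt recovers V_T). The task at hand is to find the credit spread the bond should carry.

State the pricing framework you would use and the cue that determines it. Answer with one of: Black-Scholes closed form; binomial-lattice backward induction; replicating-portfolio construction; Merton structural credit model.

Key observation: a levered firm with one bullet debt due at 5.9294 years is the canonical structural-credit setup: equity is a call on the firm's assets struck at the face value.

framework: Merton structural credit model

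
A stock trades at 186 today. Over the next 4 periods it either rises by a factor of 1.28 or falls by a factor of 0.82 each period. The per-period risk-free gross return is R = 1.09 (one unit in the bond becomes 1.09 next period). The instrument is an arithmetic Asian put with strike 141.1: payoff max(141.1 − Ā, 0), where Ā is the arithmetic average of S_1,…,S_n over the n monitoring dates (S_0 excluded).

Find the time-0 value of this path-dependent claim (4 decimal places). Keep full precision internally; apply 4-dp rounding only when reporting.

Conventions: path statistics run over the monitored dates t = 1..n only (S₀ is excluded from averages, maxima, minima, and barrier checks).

price = 0.9045

Set p* = 0.5870 (from d < R < u); the path-dependent value is the discounted p*-expectation over all price paths.
Enumerate all 2^4 = 16 price paths (U = up ×1.28, D = down ×0.82); each path with k up-moves has probability p*^k·(1−p*)^(4−k).
DDDD: Ā=116.0589, payoff=25.0411, prob=0.029106
UDDD: Ā=181.1651, payoff=0.0000, prob=0.041361
DUDD: Ā=159.7751, payoff=0.0000, prob=0.041361
UUDD: Ā=249.4050, payoff=0.0000, prob=0.058776
DDUD: Ā=142.2353, payoff=0.0000, prob=0.041361
UDUD: Ā=222.0258, payoff=0.0000, prob=0.058776
DUUD: Ā=200.6358, payoff=0.0000, prob=0.058776
UUUD: Ā=313.1876, payoff=0.0000, prob=0.083524
DDDU: Ā=127.8526, payoff=13.2474, prob=0.041361
UDDU: Ā=199.5748, payoff=0.0000, prob=0.058776
DUDU: Ā=178.1848, payoff=0.0000, prob=0.058776
UUDU: Ā=278.1422, payoff=0.0000, prob=0.083524
DDUU: Ā=160.6450, payoff=0.0000, prob=0.058776
UDUU: Ā=250.7630, payoff=0.0000, prob=0.083524
DUUU: Ā=229.3730, payoff=0.0000, prob=0.083524
UUUU: Ā=358.0457, payoff=0.0000, prob=0.118693
Price = Σ prob·payoff / R^4 = 1.276775 / 1.411582 = 0.9045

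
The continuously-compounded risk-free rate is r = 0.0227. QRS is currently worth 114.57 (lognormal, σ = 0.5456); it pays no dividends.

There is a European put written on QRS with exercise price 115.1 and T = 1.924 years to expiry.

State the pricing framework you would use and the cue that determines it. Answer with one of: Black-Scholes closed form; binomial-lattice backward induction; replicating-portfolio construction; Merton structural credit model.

framework: Black-Scholes closed form

Key observation: with QRS following a GBM at constant σ and r, the European put struck at 115.1 prices in closed form — nothing here needs a stepwise model or a balance sheet.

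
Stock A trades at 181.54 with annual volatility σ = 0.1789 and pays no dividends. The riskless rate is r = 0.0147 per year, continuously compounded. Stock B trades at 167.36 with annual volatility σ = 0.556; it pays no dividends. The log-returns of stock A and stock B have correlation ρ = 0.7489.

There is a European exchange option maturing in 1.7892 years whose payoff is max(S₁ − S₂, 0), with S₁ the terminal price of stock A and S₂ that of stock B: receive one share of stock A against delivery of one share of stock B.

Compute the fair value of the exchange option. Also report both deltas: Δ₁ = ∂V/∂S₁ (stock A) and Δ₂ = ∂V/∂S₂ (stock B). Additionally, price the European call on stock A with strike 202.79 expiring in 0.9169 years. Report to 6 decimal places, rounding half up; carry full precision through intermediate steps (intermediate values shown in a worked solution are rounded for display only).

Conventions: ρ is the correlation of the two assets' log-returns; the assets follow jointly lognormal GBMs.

σ_eff = √(σ₁² + σ₂² − 2ρσ₁σ₂) = √(0.1789² + 0.556² − 2·0.7489·0.1789·0.556) = 0.438358
d₁ = (ln(S₁/S₂) + (q₂ − q₁ + σ_eff²/2)T) / (σ_eff√T) = (ln(181.54/167.36) + (0.0 − 0.0 + 0.096079)·1.7892) / 0.586352 = 0.431879
d₂ = d₁ − σ_eff√T = 0.431879 − 0.586352 = -0.154473
N(d₁) = 0.667085,  N(d₂) = 0.438619
V = S₁·e^{−q₁T}·N(d₁) − S₂·e^{−q₂T}·N(d₂) = 121.102667 − 73.407205 = 47.695461
Δ₁ = e^{−q₁T}·N(d₁) = 0.667085;  Δ₂ = −e^{−q₂T}·N(d₂) = -0.438619
[vanilla: stock A call K=202.79]
σ√T = 0.1789·√0.9169 = 0.171306
d₁ = (ln(S/K) + (r+σ²/2)T) / (σ√T) = (ln(181.54/202.79) + (0.0147+0.1789²/2)·0.9169) / 0.171306 = (-0.110695 + 0.028151) / 0.171306 = -0.481851
d₂ = d₁ − σ√T = -0.481851 − 0.171306 = -0.653156
e^{−rT} = 0.986612
N(d₁) = 0.314956,  N(d₂) = 0.256828
price = S·N(d₁) − K·e^{−rT}·N(d₂) = 57.177095 − 51.384814 = 5.792281

exchange price = 47.695461
Δ1 = 0.667085
Δ2 = -0.438619
price(stock A call K=202.79) = 5.792281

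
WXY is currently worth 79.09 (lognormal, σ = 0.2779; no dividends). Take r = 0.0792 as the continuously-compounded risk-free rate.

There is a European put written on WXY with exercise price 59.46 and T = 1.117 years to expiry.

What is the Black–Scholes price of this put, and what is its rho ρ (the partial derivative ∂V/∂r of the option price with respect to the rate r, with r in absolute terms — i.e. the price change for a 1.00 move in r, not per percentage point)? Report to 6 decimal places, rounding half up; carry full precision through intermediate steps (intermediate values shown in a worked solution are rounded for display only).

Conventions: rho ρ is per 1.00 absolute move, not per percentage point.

price = 0.922979
ρ = -7.912478

σ√T = 0.2779·√1.117 = 0.293708
d₁ = (ln(S/K) + (r+σ²/2)T) / (σ√T) = (ln(79.09/59.46) + (0.0792+0.2779²/2)·1.117) / 0.293708 = (0.285283 + 0.131598) / 0.293708 = 1.419375
d₂ = d₁ − σ√T = 1.419375 − 0.293708 = 1.125667
e^{−rT} = 0.915334
N(−d₁) = 0.077895,  N(−d₂) = 0.130153
Put price V = K·e^{−rT}·N(−d₂) − S·N(−d₁) = 7.083687 − 6.160708 = 0.922979
ρ = −K·T·e^{−rT}·N(−d₂) = -7.912478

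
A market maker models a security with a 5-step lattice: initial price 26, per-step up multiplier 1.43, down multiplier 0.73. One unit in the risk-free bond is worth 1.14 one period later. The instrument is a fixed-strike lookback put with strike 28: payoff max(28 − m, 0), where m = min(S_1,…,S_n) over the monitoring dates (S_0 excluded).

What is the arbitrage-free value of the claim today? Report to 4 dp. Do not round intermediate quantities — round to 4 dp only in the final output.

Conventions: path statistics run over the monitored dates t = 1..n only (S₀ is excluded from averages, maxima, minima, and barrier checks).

price = 3.5685

Under the martingale measure an up-move has probability p* = 0.5857; value the claim as the probability-weighted average of per-path payoffs, discounted 5 periods at R = 1.14.
Enumerate all 2^5 = 32 price paths (U = up ×1.43, D = down ×0.73); each path with k up-moves has probability p*^k·(1−p*)^(5−k).
DDDDD: m=5.3900, payoff=22.6100, prob=0.012204
UDDDD: m=10.5585, payoff=17.4415, prob=0.017254
DUDDD: m=10.5585, payoff=17.4415, prob=0.017254
UUDDD: m=20.6830, payoff=7.3170, prob=0.024393
DDUDD: m=10.5585, payoff=17.4415, prob=0.017254
UDUDD: m=20.6830, payoff=7.3170, prob=0.024393
DUUDD: m=18.9800, payoff=9.0200, prob=0.024393
UUUDD: m=37.1800, payoff=0.0000, prob=0.034487
DDDUD: m=10.1144, payoff=17.8856, prob=0.017254
UDDUD: m=19.8132, payoff=8.1868, prob=0.024393
DUDUD: m=18.9800, payoff=9.0200, prob=0.024393
UUDUD: m=37.1800, payoff=0.0000, prob=0.034487
DDUUD: m=13.8554, payoff=14.1446, prob=0.024393
UDUUD: m=27.1414, payoff=0.8586, prob=0.034487
DUUUD: m=18.9800, payoff=9.0200, prob=0.034487
UUUUD: m=37.1800, payoff=0.0000, prob=0.048758
DDDDU: m=7.3835, payoff=20.6165, prob=0.017254
UDDDU: m=14.4637, payoff=13.5363, prob=0.024393
DUDDU: m=14.4637, payoff=13.5363, prob=0.024393
UUDDU: m=28.3329, payoff=0.0000, prob=0.034487
DDUDU: m=13.8554, payoff=14.1446, prob=0.024393
UDUDU: m=27.1414, payoff=0.8586, prob=0.034487
DUUDU: m=18.9800, payoff=9.0200, prob=0.034487
UUUDU: m=37.1800, payoff=0.0000, prob=0.048758
DDDUU: m=10.1144, payoff=17.8856, prob=0.024393
UDDUU: m=19.8132, payoff=8.1868, prob=0.034487
DUDUU: m=18.9800, payoff=9.0200, prob=0.034487
UUDUU: m=37.1800, payoff=0.0000, prob=0.048758
DDUUU: m=13.8554, payoff=14.1446, prob=0.034487
UDUUU: m=27.1414, payoff=0.8586, prob=0.048758
DUUUU: m=18.9800, payoff=9.0200, prob=0.048758
UUUUU: m=37.1800, payoff=0.0000, prob=0.068933
Price = Σ prob·payoff / R^5 = 6.870767 / 1.925415 = 3.5685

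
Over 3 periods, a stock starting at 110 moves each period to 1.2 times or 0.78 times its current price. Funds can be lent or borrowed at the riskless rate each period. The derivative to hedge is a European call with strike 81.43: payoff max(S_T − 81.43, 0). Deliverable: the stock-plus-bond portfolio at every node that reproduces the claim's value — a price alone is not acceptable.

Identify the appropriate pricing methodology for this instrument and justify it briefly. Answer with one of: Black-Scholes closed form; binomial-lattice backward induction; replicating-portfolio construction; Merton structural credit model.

framework: replicating-portfolio construction

Key observation: the deliverable is the dynamic trading strategy on the 3-step tree (spot 110, moves 1.2 and 0.78), so the valuation must go through the node-by-node replicating-portfolio solve.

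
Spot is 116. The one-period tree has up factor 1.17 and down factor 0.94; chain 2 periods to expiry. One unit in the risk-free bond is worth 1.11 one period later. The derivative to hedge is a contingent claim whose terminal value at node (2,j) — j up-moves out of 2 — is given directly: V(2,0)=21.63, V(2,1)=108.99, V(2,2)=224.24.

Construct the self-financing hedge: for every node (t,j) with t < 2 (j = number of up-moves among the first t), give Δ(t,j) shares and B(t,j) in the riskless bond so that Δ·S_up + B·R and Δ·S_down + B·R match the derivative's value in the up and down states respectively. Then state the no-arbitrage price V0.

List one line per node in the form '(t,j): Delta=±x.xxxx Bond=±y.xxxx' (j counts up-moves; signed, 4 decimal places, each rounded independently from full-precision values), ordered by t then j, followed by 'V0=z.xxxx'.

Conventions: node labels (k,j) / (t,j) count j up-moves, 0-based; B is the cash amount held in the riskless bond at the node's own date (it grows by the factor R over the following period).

(0,0): Delta=3.6460 Bond=-288.1958
(1,0): Delta=3.4834 Bond=-302.1680
(1,1): Delta=3.6921 Bond=-326.1547
V0=134.7355

Arbitrage-free pricing uses the up-move probability p* = (R−d)/(u−d) = 0.7391, discounting each step at R = 1.11.
Expiry values: V(2,0)=21.6300, V(2,1)=108.9900, V(2,2)=224.2400
Node (1,0) S=109.0400: V=(p*·108.9900+(1−p*)·21.6300)/1.11=77.6580; Δ=(108.9900−21.6300)/(127.5768−102.4976)=3.4834; B=V−Δ·S=-302.1680
Node (1,1) S=135.7200: V=(p*·224.2400+(1−p*)·108.9900)/1.11=174.9322; Δ=(224.2400−108.9900)/(158.7924−127.5768)=3.6921; B=V−Δ·S=-326.1547
Node (0,0) S=116.0000: V=(p*·174.9322+(1−p*)·77.6580)/1.11=134.7355; Δ=(174.9322−77.6580)/(135.7200−109.0400)=3.6460; B=V−Δ·S=-288.1958
As a check, the time-0 holding Δ(0,0)·S0 + B(0,0) comes to 134.7355 — exactly V0.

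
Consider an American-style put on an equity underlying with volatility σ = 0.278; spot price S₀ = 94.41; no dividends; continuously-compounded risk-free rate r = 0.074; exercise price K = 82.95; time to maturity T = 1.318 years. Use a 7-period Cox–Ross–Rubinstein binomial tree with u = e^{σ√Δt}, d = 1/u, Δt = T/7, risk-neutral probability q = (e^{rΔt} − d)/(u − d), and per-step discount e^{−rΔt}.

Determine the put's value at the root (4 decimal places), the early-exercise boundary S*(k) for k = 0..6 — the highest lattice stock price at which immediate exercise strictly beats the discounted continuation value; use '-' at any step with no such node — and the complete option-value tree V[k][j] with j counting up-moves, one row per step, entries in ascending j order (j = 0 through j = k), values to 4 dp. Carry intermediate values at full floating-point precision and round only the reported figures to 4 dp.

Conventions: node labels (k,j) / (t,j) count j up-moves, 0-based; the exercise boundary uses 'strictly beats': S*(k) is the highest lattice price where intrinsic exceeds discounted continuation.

price = 4.0050
boundary = - - - 65.7434 58.2724 65.7434 74.1721
tree:
4.0050
6.7380 1.6673
10.9839 3.1199 0.4124
17.2066 5.7107 0.8858 0.0000
24.6776 10.1385 1.9027 0.0000 0.0000
31.2995 17.2066 4.0868 0.0000 0.0000 0.0000
37.1690 24.6776 8.7779 0.0000 0.0000 0.0000 0.0000
42.3714 31.2995 17.2066 0.0000 0.0000 0.0000 0.0000 0.0000

params: Δt=0.18829 u=1.12821 d=0.88636 q=0.52789 e^(-rΔt)=0.98616
t_7 payoffs: 42.3714 31.2995 17.2066 0.0000 0.0000 0.0000 0.0000 0.0000
t_6: node(6,0) S=45.7810 payoff=37.1690 vs cont=36.0212 → 37.1690 [stop]  node(6,1) S=58.2724 payoff=24.6776 vs cont=23.5298 → 24.6776 [stop]  node(6,2) S=74.1721 payoff=8.7779 vs cont=8.0110 → 8.7779 [stop]  node(6,3) S=94.4100 payoff=0.0000 vs cont=0.0000 → 0.0000 [wait]  node(6,4) S=120.1698 payoff=0.0000 vs cont=0.0000 → 0.0000 [wait]  node(6,5) S=152.9582 payoff=0.0000 vs cont=0.0000 → 0.0000 [wait]  node(6,6) S=194.6930 payoff=0.0000 vs cont=0.0000 → 0.0000 [wait]  ⇒ S*(6)=74.1721
t_5: node(5,0) S=51.6505 payoff=31.2995 vs cont=30.1518 → 31.2995 [stop]  node(5,1) S=65.7434 payoff=17.2066 vs cont=16.0589 → 17.2066 [stop]  node(5,2) S=83.6815 payoff=0.0000 vs cont=4.0868 → 4.0868 [wait]  node(5,3) S=106.5140 payoff=0.0000 vs cont=0.0000 → 0.0000 [wait]  node(5,4) S=135.5764 payoff=0.0000 vs cont=0.0000 → 0.0000 [wait]  node(5,5) S=172.5685 payoff=0.0000 vs cont=0.0000 → 0.0000 [wait]  ⇒ S*(5)=65.7434
t_4: node(4,0) S=58.2724 payoff=24.6776 vs cont=23.5298 → 24.6776 [stop]  node(4,1) S=74.1721 payoff=8.7779 vs cont=10.1385 → 10.1385 [wait]  node(4,2) S=94.4100 payoff=0.0000 vs cont=1.9027 → 1.9027 [wait]  node(4,3) S=120.1698 payoff=0.0000 vs cont=0.0000 → 0.0000 [wait]  node(4,4) S=152.9582 payoff=0.0000 vs cont=0.0000 → 0.0000 [wait]  ⇒ S*(4)=58.2724
t_3: node(3,0) S=65.7434 payoff=17.2066 vs cont=16.7672 → 17.2066 [stop]  node(3,1) S=83.6815 payoff=0.0000 vs cont=5.7107 → 5.7107 [wait]  node(3,2) S=106.5140 payoff=0.0000 vs cont=0.8858 → 0.8858 [wait]  node(3,3) S=135.5764 payoff=0.0000 vs cont=0.0000 → 0.0000 [wait]  ⇒ S*(3)=65.7434
t_2: node(2,0) S=74.1721 payoff=8.7779 vs cont=10.9839 → 10.9839 [wait]  node(2,1) S=94.4100 payoff=0.0000 vs cont=3.1199 → 3.1199 [wait]  node(2,2) S=120.1698 payoff=0.0000 vs cont=0.4124 → 0.4124 [wait]  ⇒ S*(2)=-
t_1: node(1,0) S=83.6815 payoff=0.0000 vs cont=6.7380 → 6.7380 [wait]  node(1,1) S=106.5140 payoff=0.0000 vs cont=1.6673 → 1.6673 [wait]  ⇒ S*(1)=-
t_0: node(0,0) S=94.4100 payoff=0.0000 vs cont=4.0050 → 4.0050 [wait]  ⇒ S*(0)=-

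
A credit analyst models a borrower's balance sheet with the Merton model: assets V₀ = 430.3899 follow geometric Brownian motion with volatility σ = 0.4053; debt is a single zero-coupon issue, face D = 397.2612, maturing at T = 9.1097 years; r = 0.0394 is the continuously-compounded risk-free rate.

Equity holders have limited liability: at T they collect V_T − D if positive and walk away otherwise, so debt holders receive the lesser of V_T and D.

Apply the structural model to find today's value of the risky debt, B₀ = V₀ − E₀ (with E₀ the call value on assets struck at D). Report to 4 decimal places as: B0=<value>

With assets at 430.3899 and a single debt payment of 397.2612 at 9.1097 years:
d₁ = [ln(V₀/D) + (r + σ²/2)T] / (σ√T)
   = [ln(430.3899/397.2612) + (0.0394 + 0.5·0.4053²)·9.1097] / (0.4053·√9.1097)
   = [0.080098 + 1.107139] / 1.223288 = 0.970529
d₂ = d₁ − σ√T = 0.970529 − 1.223288 = -0.252759
N(d₁) = 0.834109,  N(d₂) = 0.400227,  e^(−rT) = 0.698429
E₀ = V₀·N(d₁) − D·e^(−rT)·N(d₂)
   = 430.3899·0.834109 − 397.2612·0.698429·0.400227 = 247.945383
B₀ = V₀ − E₀ = 430.3899 − 247.945383 = 182.444517

B0=182.4445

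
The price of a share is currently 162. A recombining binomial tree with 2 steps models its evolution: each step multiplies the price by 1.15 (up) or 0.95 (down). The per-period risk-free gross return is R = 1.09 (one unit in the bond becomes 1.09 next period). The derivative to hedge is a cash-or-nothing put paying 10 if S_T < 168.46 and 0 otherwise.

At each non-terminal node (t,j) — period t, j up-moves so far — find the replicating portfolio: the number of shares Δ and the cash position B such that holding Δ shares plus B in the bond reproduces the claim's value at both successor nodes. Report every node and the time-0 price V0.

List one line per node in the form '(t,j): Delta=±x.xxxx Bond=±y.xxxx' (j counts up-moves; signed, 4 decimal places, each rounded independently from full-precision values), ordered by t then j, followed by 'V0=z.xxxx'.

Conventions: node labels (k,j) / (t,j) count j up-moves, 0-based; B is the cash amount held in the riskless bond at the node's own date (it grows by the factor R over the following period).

(0,0): Delta=-0.0849 Bond=14.5190
(1,0): Delta=-0.3249 Bond=52.7523
(1,1): Delta=0.0000 Bond=0.0000
V0=0.7575

Under the risk-neutral measure, an up-move has probability p* = (R−d)/(u−d) = 0.7000 and values discount at R = 1.09.
Terminal payoffs: V(2,0)=10.0000, V(2,1)=0.0000, V(2,2)=0.0000
  t=1,j=0: stock 153.9000 → up 176.9850 (V=0.0000), down 146.2050 (V=10.0000). Price 2.7523; hedge Δ=-0.3249, bond B=52.7523.
  t=1,j=1: stock 186.3000 → up 214.2450 (V=0.0000), down 176.9850 (V=0.0000). Price 0.0000; hedge Δ=0.0000, bond B=0.0000.
  t=0,j=0: stock 162.0000 → up 186.3000 (V=0.0000), down 153.9000 (V=2.7523). Price 0.7575; hedge Δ=-0.0849, bond B=14.5190.
As a check, the time-0 holding Δ(0,0)·S0 + B(0,0) comes to 0.7575 — exactly V0.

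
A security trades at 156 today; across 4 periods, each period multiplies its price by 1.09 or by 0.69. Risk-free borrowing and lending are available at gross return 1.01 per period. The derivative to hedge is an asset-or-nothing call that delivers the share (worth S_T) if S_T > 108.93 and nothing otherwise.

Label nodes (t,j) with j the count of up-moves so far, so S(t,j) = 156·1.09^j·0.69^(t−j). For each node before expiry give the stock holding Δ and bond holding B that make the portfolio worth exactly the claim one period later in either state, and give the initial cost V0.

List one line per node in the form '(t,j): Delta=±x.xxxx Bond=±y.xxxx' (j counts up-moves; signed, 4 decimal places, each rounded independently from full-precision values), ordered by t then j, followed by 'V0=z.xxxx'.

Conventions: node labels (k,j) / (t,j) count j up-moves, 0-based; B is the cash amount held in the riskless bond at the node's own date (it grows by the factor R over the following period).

(0,0): Delta=1.4762 Bond=-88.7336
(1,0): Delta=2.0312 Bond=-149.3682
(1,1): Delta=1.3883 Bond=-74.6841
(2,0): Delta=0.0000 Bond=0.0000
(2,1): Delta=2.3527 Bond=-188.5773
(2,2): Delta=1.2357 Bond=-47.1443
(3,0): Delta=0.0000 Bond=0.0000
(3,1): Delta=0.0000 Bond=0.0000
(3,2): Delta=2.7250 Bond=-238.0789
(3,3): Delta=1.0000 Bond=0.0000
V0=141.5463

Since d<R<u, set p* = (R−d)/(u−d) = 0.8000; price each node as the discounted p*-expectation of its children.
At maturity the claim pays: V(4,0)=0.0000, V(4,1)=0.0000, V(4,2)=0.0000, V(4,3)=139.3969, V(4,4)=220.2067
Node (3,0) S=51.2474: V=(p*·0.0000+(1−p*)·0.0000)/1.01=0.0000; Δ=(0.0000−0.0000)/(55.8597−35.3607)=0.0000; B=V−Δ·S=0.0000
Node (3,1) S=80.9560: V=(p*·0.0000+(1−p*)·0.0000)/1.01=0.0000; Δ=(0.0000−0.0000)/(88.2421−55.8597)=0.0000; B=V−Δ·S=0.0000
Node (3,2) S=127.8871: V=(p*·139.3969+(1−p*)·0.0000)/1.01=110.4134; Δ=(139.3969−0.0000)/(139.3969−88.2421)=2.7250; B=V−Δ·S=-238.0789
Node (3,3) S=202.0245: V=(p*·220.2067+(1−p*)·139.3969)/1.01=202.0245; Δ=(220.2067−139.3969)/(220.2067−139.3969)=1.0000; B=V−Δ·S=0.0000
Node (2,0) S=74.2716: V=(p*·0.0000+(1−p*)·0.0000)/1.01=0.0000; Δ=(0.0000−0.0000)/(80.9560−51.2474)=0.0000; B=V−Δ·S=0.0000
Node (2,1) S=117.3276: V=(p*·110.4134+(1−p*)·0.0000)/1.01=87.4562; Δ=(110.4134−0.0000)/(127.8871−80.9560)=2.3527; B=V−Δ·S=-188.5773
Node (2,2) S=185.3436: V=(p*·202.0245+(1−p*)·110.4134)/1.01=181.8835; Δ=(202.0245−110.4134)/(202.0245−127.8871)=1.2357; B=V−Δ·S=-47.1443
Node (1,0) S=107.6400: V=(p*·87.4562+(1−p*)·0.0000)/1.01=69.2722; Δ=(87.4562−0.0000)/(117.3276−74.2716)=2.0312; B=V−Δ·S=-149.3682
Node (1,1) S=170.0400: V=(p*·181.8835+(1−p*)·87.4562)/1.01=161.3842; Δ=(181.8835−87.4562)/(185.3436−117.3276)=1.3883; B=V−Δ·S=-74.6841
Node (0,0) S=156.0000: V=(p*·161.3842+(1−p*)·69.2722)/1.01=141.5463; Δ=(161.3842−69.2722)/(170.0400−107.6400)=1.4762; B=V−Δ·S=-88.7336
Sanity check at the root: Δ(0,0)·S0 + B(0,0) reproduces V0 = 141.5463.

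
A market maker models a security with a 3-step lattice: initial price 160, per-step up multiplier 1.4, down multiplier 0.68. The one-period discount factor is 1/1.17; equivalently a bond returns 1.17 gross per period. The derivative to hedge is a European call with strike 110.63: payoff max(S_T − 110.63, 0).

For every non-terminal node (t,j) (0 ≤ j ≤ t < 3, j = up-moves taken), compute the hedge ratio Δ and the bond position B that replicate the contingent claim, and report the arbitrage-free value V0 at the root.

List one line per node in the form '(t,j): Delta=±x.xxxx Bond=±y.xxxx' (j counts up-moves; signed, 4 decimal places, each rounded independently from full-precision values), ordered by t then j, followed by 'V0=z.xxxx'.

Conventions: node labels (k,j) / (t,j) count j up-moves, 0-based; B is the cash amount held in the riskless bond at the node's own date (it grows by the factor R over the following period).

No-arbitrage ⇒ martingale measure with p* = (R−d)/(u−d) = 0.6806.
Terminal payoffs: V(3,0)=0.0000, V(3,1)=0.0000, V(3,2)=102.6180, V(3,3)=328.4100
Node (2,0) S=73.9840: V=(p*·0.0000+(1−p*)·0.0000)/1.17=0.0000; Δ=(0.0000−0.0000)/(103.5776−50.3091)=0.0000; B=V−Δ·S=0.0000
Node (2,1) S=152.3200: V=(p*·102.6180+(1−p*)·0.0000)/1.17=59.6900; Δ=(102.6180−0.0000)/(213.2480−103.5776)=0.9357; B=V−Δ·S=-82.8350
Node (2,2) S=313.6000: V=(p*·328.4100+(1−p*)·102.6180)/1.17=219.0444; Δ=(328.4100−102.6180)/(439.0400−213.2480)=1.0000; B=V−Δ·S=-94.5556
Node (1,0) S=108.8000: V=(p*·59.6900+(1−p*)·0.0000)/1.17=34.7199; Δ=(59.6900−0.0000)/(152.3200−73.9840)=0.7620; B=V−Δ·S=-48.1828
Node (1,1) S=224.0000: V=(p*·219.0444+(1−p*)·59.6900)/1.17=143.7090; Δ=(219.0444−59.6900)/(313.6000−152.3200)=0.9881; B=V−Δ·S=-77.6167
Node (0,0) S=160.0000: V=(p*·143.7090+(1−p*)·34.7199)/1.17=93.0710; Δ=(143.7090−34.7199)/(224.0000−108.8000)=0.9461; B=V−Δ·S=-58.3027
Sanity check at the root: Δ(0,0)·S0 + B(0,0) reproduces V0 = 93.0710.

(0,0): Delta=0.9461 Bond=-58.3027
(1,0): Delta=0.7620 Bond=-48.1828
(1,1): Delta=0.9881 Bond=-77.6167
(2,0): Delta=0.0000 Bond=0.0000
(2,1): Delta=0.9357 Bond=-82.8350
(2,2): Delta=1.0000 Bond=-94.5556
V0=93.0710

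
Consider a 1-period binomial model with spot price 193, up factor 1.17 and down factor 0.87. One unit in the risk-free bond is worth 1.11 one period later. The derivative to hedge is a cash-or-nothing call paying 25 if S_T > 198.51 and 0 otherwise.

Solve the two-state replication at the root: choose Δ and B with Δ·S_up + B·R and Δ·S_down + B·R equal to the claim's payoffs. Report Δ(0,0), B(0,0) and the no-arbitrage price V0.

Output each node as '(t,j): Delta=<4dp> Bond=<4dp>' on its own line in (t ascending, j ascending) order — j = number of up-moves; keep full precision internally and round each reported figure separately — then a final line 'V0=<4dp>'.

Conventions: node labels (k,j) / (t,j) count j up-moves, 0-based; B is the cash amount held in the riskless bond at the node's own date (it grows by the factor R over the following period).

(0,0): Delta=0.4318 Bond=-65.3153
V0=18.0180

Risk-neutral probability p* = (R−d)/(u−d) = (1.11−0.87)/(1.17−0.87) = 0.8000.
Payoffs at expiry: V(1,0)=0.0000, V(1,1)=25.0000
  t=0,j=0: stock 193.0000 → up 225.8100 (V=25.0000), down 167.9100 (V=0.0000). Price 18.0180; hedge Δ=0.4318, bond B=-65.3153.
Check: Δ(0,0)·S0 + B(0,0) = 18.0180 = V0.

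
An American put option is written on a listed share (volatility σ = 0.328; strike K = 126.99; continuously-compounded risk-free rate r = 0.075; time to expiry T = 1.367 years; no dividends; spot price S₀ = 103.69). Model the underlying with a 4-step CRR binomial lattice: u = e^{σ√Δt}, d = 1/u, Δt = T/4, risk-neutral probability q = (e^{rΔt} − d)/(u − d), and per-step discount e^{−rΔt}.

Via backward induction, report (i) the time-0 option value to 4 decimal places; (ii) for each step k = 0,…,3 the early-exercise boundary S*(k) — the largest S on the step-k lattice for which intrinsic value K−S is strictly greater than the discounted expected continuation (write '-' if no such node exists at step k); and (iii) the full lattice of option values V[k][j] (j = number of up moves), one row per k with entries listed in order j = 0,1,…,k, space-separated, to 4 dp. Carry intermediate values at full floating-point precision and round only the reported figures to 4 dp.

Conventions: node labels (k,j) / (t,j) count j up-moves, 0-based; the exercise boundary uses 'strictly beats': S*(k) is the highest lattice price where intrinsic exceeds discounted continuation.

price = 26.6038
boundary = - 85.5977 70.6623 85.5977
tree:
26.6038
41.3923 14.2549
56.3277 24.9113 5.1108
68.6572 41.3923 10.9124 0.0000
78.8353 56.3277 23.3000 0.0000 0.0000

Δt=0.34175, u=1.21136, d=0.82552, q=0.51950, disc=e^(-rΔt)=0.97469
k=4 terminal: V=max(K-S,0) → 78.8353 56.3277 23.3000 0.0000 0.0000
k=3: j=0 S=58.3328 intr=68.6572 cont=65.4436 V=68.6572[EX]; j=1 S=85.5977 intr=41.3923 cont=38.1787 V=41.3923[EX]; j=2 S=125.6063 intr=1.3837 cont=10.9124 V=10.9124[hold]; j=3 S=184.3150 intr=0.0000 cont=0.0000 V=0.0000[hold]  S*(3)=85.5977
k=2: j=0 S=70.6623 intr=56.3277 cont=53.1142 V=56.3277[EX]; j=1 S=103.6900 intr=23.3000 cont=24.9113 V=24.9113[hold]; j=2 S=152.1549 intr=0.0000 cont=5.1108 V=5.1108[hold]  S*(2)=70.6623
k=1: j=0 S=85.5977 intr=41.3923 cont=38.9946 V=41.3923[EX]; j=1 S=125.6063 intr=1.3837 cont=14.2549 V=14.2549[hold]  S*(1)=85.5977
k=0: j=0 S=103.6900 intr=23.3000 cont=26.6038 V=26.6038[hold]  S*(0)=-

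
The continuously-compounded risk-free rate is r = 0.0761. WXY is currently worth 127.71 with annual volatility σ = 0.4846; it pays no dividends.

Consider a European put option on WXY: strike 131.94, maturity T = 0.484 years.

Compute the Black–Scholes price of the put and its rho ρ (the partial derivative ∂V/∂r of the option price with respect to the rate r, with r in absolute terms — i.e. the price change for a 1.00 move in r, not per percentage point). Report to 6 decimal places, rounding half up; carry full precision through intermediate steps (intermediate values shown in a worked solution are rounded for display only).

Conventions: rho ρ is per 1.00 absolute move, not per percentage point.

σ√T = 0.4846·√0.484 = 0.337137
d₁ = (ln(S/K) + (r+σ²/2)T) / (σ√T) = (ln(127.71/131.94) + (0.0761+0.4846²/2)·0.484) / 0.337137 = (-0.032585 + 0.093663) / 0.337137 = 0.181166
d₂ = d₁ − σ√T = 0.181166 − 0.337137 = -0.155971
e^{−rT} = 0.963838
N(−d₁) = 0.428119,  N(−d₂) = 0.561972
Put price V = K·e^{−rT}·N(−d₂) − S·N(−d₁) = 71.465256 − 54.675021 = 16.790235
ρ = −K·T·e^{−rT}·N(−d₂) = -34.589184

price = 16.790235
ρ = -34.589184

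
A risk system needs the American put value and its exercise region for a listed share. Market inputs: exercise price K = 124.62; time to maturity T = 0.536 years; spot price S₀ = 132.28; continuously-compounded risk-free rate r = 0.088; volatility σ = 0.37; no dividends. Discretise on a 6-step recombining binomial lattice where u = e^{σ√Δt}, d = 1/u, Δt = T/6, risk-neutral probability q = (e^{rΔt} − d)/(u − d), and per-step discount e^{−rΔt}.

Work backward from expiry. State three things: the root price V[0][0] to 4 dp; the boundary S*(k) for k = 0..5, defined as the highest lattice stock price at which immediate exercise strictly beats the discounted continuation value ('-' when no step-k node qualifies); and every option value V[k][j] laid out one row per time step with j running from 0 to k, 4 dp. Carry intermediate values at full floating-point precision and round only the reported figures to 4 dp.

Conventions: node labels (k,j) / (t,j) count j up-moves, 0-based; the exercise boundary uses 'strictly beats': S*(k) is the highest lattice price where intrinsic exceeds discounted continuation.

price = 8.4157
boundary = - - - 94.9316 84.9930 94.9316
tree:
8.4157
13.3022 3.8138
20.3086 6.7229 1.0555
29.6884 11.5395 2.1622 0.0000
39.6270 19.0658 4.4293 0.0000 0.0000
48.5252 29.6884 9.0736 0.0000 0.0000 0.0000
56.4917 39.6270 18.5876 0.0000 0.0000 0.0000 0.0000

Δt=0.08933, u=1.11693, d=0.89531, q=0.50799, disc=e^(-rΔt)=0.99217
k=6 terminal: V=max(K-S,0) → 56.4917 39.6270 18.5876 0.0000 0.0000 0.0000 0.0000
k=5: j=0 S=76.0948 intr=48.5252 cont=47.5493 V=48.5252[EX]; j=1 S=94.9316 intr=29.6884 cont=28.7126 V=29.6884[EX]; j=2 S=118.4313 intr=6.1887 cont=9.0736 V=9.0736[hold]; j=3 S=147.7481 intr=0.0000 cont=0.0000 V=0.0000[hold]; j=4 S=184.3222 intr=0.0000 cont=0.0000 V=0.0000[hold]; j=5 S=229.9499 intr=0.0000 cont=0.0000 V=0.0000[hold]  S*(5)=94.9316
k=4: j=0 S=84.9930 intr=39.6270 cont=38.6512 V=39.6270[EX]; j=1 S=106.0324 intr=18.5876 cont=19.0658 V=19.0658[hold]; j=2 S=132.2800 intr=0.0000 cont=4.4293 V=4.4293[hold]; j=3 S=165.0250 intr=0.0000 cont=0.0000 V=0.0000[hold]; j=4 S=205.8759 intr=0.0000 cont=0.0000 V=0.0000[hold]  S*(4)=84.9930
k=3: j=0 S=94.9316 intr=29.6884 cont=28.9536 V=29.6884[EX]; j=1 S=118.4313 intr=6.1887 cont=11.5395 V=11.5395[hold]; j=2 S=147.7481 intr=0.0000 cont=2.1622 V=2.1622[hold]; j=3 S=184.3222 intr=0.0000 cont=0.0000 V=0.0000[hold]  S*(3)=94.9316
k=2: j=0 S=106.0324 intr=18.5876 cont=20.3086 V=20.3086[hold]; j=1 S=132.2800 intr=0.0000 cont=6.7229 V=6.7229[hold]; j=2 S=165.0250 intr=0.0000 cont=1.0555 V=1.0555[hold]  S*(2)=-
k=1: j=0 S=118.4313 intr=6.1887 cont=13.3022 V=13.3022[hold]; j=1 S=147.7481 intr=0.0000 cont=3.8138 V=3.8138[hold]  S*(1)=-
k=0: j=0 S=132.2800 intr=0.0000 cont=8.4157 V=8.4157[hold]  S*(0)=-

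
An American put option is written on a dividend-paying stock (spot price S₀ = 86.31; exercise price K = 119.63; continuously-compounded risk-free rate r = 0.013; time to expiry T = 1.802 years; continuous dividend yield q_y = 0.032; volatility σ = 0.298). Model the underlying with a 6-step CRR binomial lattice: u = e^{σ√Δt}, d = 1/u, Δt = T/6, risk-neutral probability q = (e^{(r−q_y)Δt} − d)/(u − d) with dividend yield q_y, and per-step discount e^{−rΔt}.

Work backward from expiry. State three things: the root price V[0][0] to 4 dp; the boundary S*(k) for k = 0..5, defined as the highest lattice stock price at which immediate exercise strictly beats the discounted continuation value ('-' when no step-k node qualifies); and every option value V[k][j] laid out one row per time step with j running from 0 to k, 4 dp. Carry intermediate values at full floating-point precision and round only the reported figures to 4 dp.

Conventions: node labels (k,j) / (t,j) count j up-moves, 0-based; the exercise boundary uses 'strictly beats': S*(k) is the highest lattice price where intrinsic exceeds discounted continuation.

price = 38.7487
boundary = - - - - 44.9117 38.1447
tree:
38.7487
48.2305 27.1175
57.8882 36.4611 15.5579
66.9026 47.0167 23.4538 5.7241
74.7183 57.6246 34.0365 10.2969 0.0000
81.4853 66.7904 46.5596 18.5228 0.0000 0.0000
87.2327 74.7183 57.3699 33.3200 0.0000 0.0000 0.0000

params: Δt=0.30033 u=1.17740 d=0.84933 q=0.44192 e^(-rΔt)=0.99610
t_6 payoffs: 87.2327 74.7183 57.3699 33.3200 0.0000 0.0000 0.0000
t_5: node(5,0) S=38.1447 payoff=81.4853 vs cont=81.3840 → 81.4853 [stop]  node(5,1) S=52.8792 payoff=66.7508 vs cont=66.7904 → 66.7904 [wait]  node(5,2) S=73.3053 payoff=46.3247 vs cont=46.5596 → 46.5596 [wait]  node(5,3) S=101.6217 payoff=18.0083 vs cont=18.5228 → 18.5228 [wait]  node(5,4) S=140.8762 payoff=0.0000 vs cont=0.0000 → 0.0000 [wait]  node(5,5) S=195.2938 payoff=0.0000 vs cont=0.0000 → 0.0000 [wait]  ⇒ S*(5)=38.1447
t_4: node(4,0) S=44.9117 payoff=74.7183 vs cont=74.6992 → 74.7183 [stop]  node(4,1) S=62.2601 payoff=57.3699 vs cont=57.6246 → 57.6246 [wait]  node(4,2) S=86.3100 payoff=33.3200 vs cont=34.0365 → 34.0365 [wait]  node(4,3) S=119.6498 payoff=0.0000 vs cont=10.2969 → 10.2969 [wait]  node(4,4) S=165.8682 payoff=0.0000 vs cont=0.0000 → 0.0000 [wait]  ⇒ S*(4)=44.9117
t_3: node(3,0) S=52.8792 payoff=66.7508 vs cont=66.9026 → 66.9026 [wait]  node(3,1) S=73.3053 payoff=46.3247 vs cont=47.0167 → 47.0167 [wait]  node(3,2) S=101.6217 payoff=18.0083 vs cont=23.4538 → 23.4538 [wait]  node(3,3) S=140.8762 payoff=0.0000 vs cont=5.7241 → 5.7241 [wait]  ⇒ S*(3)=-
t_2: node(2,0) S=62.2601 payoff=57.3699 vs cont=57.8882 → 57.8882 [wait]  node(2,1) S=86.3100 payoff=33.3200 vs cont=36.4611 → 36.4611 [wait]  node(2,2) S=119.6498 payoff=0.0000 vs cont=15.5579 → 15.5579 [wait]  ⇒ S*(2)=-
t_1: node(1,0) S=73.3053 payoff=46.3247 vs cont=48.2305 → 48.2305 [wait]  node(1,1) S=101.6217 payoff=18.0083 vs cont=27.1175 → 27.1175 [wait]  ⇒ S*(1)=-
t_0: node(0,0) S=86.3100 payoff=33.3200 vs cont=38.7487 → 38.7487 [wait]  ⇒ S*(0)=-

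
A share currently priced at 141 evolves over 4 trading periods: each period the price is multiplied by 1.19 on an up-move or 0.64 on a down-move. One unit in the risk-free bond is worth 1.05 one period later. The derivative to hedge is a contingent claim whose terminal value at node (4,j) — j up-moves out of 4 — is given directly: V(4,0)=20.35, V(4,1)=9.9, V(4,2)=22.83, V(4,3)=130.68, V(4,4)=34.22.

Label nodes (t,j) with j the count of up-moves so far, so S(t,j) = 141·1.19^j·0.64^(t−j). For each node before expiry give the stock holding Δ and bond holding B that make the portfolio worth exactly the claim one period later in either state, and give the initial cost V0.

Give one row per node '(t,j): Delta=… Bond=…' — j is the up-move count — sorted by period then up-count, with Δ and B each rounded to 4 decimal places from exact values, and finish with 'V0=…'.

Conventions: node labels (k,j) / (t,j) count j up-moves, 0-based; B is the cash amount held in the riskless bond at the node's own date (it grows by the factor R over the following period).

Risk-neutral probability p* = (R−d)/(u−d) = (1.05−0.64)/(1.19−0.64) = 0.7455.
Terminal payoffs: V(4,0)=20.3500, V(4,1)=9.9000, V(4,2)=22.8300, V(4,3)=130.6800, V(4,4)=34.2200
  t=3,j=0: stock 36.9623 → up 43.9851 (V=9.9000), down 23.6559 (V=20.3500). Price 11.9619; hedge Δ=-0.5140, bond B=30.9619.
  t=3,j=1: stock 68.7268 → up 81.7849 (V=22.8300), down 43.9851 (V=9.9000). Price 18.6083; hedge Δ=0.3421, bond B=-4.9008.
  t=3,j=2: stock 127.7889 → up 152.0687 (V=130.6800), down 81.7849 (V=22.8300). Price 98.3117; hedge Δ=1.5345, bond B=-97.7792.
  t=3,j=3: stock 237.6074 → up 282.7528 (V=34.2200), down 152.0687 (V=130.6800). Price 55.9747; hedge Δ=-0.7381, bond B=231.3565.
  t=2,j=0: stock 57.7536 → up 68.7268 (V=18.6083), down 36.9623 (V=11.9619). Price 16.1110; hedge Δ=0.2092, bond B=4.0266.
  t=2,j=1: stock 107.3856 → up 127.7889 (V=98.3117), down 68.7268 (V=18.6083). Price 74.3081; hedge Δ=1.3495, bond B=-70.6071.
  t=2,j=2: stock 199.6701 → up 237.6074 (V=55.9747), down 127.7889 (V=98.3117). Price 63.5728; hedge Δ=-0.3855, bond B=140.5491.
  t=1,j=0: stock 90.2400 → up 107.3856 (V=74.3081), down 57.7536 (V=16.1110). Price 56.6613; hedge Δ=1.1726, bond B=-49.1518.
  t=1,j=1: stock 167.7900 → up 199.6701 (V=63.5728), down 107.3856 (V=74.3081). Price 63.1480; hedge Δ=-0.1163, bond B=82.6669.
  t=0,j=0: stock 141.0000 → up 167.7900 (V=63.1480), down 90.2400 (V=56.6613). Price 58.5684; hedge Δ=0.0836, bond B=46.7743.
Verification: the root portfolio costs Δ(0,0)·S0 + B(0,0) = 58.5684, matching V0.

(0,0): Delta=0.0836 Bond=46.7743
(1,0): Delta=1.1726 Bond=-49.1518
(1,1): Delta=-0.1163 Bond=82.6669
(2,0): Delta=0.2092 Bond=4.0266
(2,1): Delta=1.3495 Bond=-70.6071
(2,2): Delta=-0.3855 Bond=140.5491
(3,0): Delta=-0.5140 Bond=30.9619
(3,1): Delta=0.3421 Bond=-4.9008
(3,2): Delta=1.5345 Bond=-97.7792
(3,3): Delta=-0.7381 Bond=231.3565
V0=58.5684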